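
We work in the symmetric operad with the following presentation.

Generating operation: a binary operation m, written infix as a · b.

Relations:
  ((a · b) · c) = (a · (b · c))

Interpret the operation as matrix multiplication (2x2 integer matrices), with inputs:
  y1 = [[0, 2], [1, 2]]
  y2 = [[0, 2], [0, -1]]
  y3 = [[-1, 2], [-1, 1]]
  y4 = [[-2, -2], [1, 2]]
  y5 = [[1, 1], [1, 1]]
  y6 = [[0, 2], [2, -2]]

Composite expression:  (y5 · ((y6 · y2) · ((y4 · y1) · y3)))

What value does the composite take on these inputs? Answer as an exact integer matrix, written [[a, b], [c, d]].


(y6 · y2) = [[0, -2], [0, 6]]
(y4 · y1) = [[-2, -8], [2, 6]]
((y4 · y1) · y3) = [[10, -12], [-8, 10]]
((y6 · y2) · ((y4 · y1) · y3)) = [[16, -20], [-48, 60]]
(y5 · ((y6 · y2) · ((y4 · y1) · y3))) = [[-32, 40], [-32, 40]]

[[-32, 40], [-32, 40]]


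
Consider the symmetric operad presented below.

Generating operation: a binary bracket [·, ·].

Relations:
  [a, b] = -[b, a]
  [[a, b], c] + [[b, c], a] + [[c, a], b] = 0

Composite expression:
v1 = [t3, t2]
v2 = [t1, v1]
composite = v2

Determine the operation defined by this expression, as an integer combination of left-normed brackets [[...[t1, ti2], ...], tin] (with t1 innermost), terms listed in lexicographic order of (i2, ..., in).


Expand each bracket as ab - ba; the t1-initial words give the coefficients.
Composite bracket: [t1, [t3, t2]]
Full expansion: 4 signed words from ab - ba (2^2 = 4).
Keep just the words that open with t1:
  t1t2t3 appears with sign -1, giving the term -[[t1, t2], t3]
  t1t3t2 appears with sign +1, giving the term +[[t1, t3], t2]

-[[t1, t2], t3] + [[t1, t3], t2]


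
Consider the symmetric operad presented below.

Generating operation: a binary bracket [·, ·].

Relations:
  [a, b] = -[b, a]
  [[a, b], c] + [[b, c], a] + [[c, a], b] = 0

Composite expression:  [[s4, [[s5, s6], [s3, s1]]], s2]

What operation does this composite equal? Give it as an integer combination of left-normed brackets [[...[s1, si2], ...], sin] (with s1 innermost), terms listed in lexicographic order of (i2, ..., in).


-[[[[[s1, s3], s5], s6], s4], s2] + [[[[[s1, s3], s6], s5], s4], s2]

A multilinear Lie element is pinned by s1-initial words (s1 innermost).
Composite bracket: [[s4, [[s5, s6], [s3, s1]]], s2]
Each bracket splits as ab - ba, giving 32 signed words (2^5 = 32).
Keep just the words that open with s1:
  from s1s3s5s6s4s2, sign -1: term -[[[[[s1, s3], s5], s6], s4], s2]
  from s1s3s6s5s4s2, sign +1: term +[[[[[s1, s3], s6], s5], s4], s2]


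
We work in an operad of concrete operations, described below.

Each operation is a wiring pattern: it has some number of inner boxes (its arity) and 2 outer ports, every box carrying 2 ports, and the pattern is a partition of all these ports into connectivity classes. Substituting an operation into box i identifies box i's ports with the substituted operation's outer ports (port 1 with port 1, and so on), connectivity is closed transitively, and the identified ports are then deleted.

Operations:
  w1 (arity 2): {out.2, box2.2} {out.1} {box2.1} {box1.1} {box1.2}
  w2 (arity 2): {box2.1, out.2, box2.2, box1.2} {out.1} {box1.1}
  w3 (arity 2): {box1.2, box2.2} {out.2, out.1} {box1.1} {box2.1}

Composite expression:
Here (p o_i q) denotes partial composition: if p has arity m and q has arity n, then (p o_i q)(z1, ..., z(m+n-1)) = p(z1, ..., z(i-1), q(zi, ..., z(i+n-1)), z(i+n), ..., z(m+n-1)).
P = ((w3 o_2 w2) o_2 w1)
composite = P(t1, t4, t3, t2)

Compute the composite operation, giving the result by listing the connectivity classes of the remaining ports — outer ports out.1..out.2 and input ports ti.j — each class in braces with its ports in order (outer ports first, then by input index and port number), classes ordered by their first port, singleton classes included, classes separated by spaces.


{out.1, out.2} {t1.1} {t1.2, t2.1, t2.2, t3.2} {t3.1} {t4.1} {t4.2}


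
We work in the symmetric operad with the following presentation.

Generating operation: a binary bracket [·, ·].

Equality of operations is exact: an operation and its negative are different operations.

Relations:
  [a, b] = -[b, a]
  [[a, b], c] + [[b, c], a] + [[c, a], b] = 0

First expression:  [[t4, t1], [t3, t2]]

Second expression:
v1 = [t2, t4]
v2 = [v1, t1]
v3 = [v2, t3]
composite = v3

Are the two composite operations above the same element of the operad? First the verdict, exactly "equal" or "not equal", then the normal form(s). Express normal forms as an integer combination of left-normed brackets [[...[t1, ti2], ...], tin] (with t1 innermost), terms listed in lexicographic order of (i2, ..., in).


not equal: they reduce to [[[t1, t4], t2], t3] - [[[t1, t4], t3], t2] and -[[[t1, t2], t4], t3] + [[[t1, t4], t2], t3]

Reducing the first expression gives [[[t1, t4], t2], t3] - [[[t1, t4], t3], t2]
Reducing the second expression gives -[[[t1, t2], t4], t3] + [[[t1, t4], t2], t3]
Different reductions; not equal.


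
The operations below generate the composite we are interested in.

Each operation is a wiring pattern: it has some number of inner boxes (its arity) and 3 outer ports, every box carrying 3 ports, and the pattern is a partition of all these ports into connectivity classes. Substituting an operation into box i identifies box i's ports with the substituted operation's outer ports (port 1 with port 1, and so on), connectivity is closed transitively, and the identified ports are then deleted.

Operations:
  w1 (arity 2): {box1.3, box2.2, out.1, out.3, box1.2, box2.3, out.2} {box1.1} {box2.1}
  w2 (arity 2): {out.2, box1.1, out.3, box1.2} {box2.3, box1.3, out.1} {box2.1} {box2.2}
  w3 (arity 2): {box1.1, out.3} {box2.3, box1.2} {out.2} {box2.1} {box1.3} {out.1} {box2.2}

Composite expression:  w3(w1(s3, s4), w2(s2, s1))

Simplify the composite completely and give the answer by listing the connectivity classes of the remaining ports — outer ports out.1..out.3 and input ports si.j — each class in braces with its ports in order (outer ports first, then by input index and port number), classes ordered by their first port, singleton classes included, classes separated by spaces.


{out.1} {out.2} {out.3, s2.1, s2.2, s3.2, s3.3, s4.2, s4.3} {s1.1} {s1.2} {s1.3, s2.3} {s3.1} {s4.1}

Treat the ports identified at w3 as solder joints: merge, then drop.
w1 over (s3, s4) gives {out.1, out.2, out.3, s3.2, s3.3, s4.2, s4.3} {s3.1} {s4.1}, out.j being that stage's outer ports
w2 over (s2, s1) gives {out.1, s1.3, s2.3} {out.2, out.3, s2.1, s2.2} {s1.1} {s1.2}, out.j being that stage's outer ports
w3 over (s3, s4, s2, s1) gives {out.1} {out.2} {out.3, s2.1, s2.2, s3.2, s3.3, s4.2, s4.3} {s1.1} {s1.2} {s1.3, s2.3} {s3.1} {s4.1}, out.j being that stage's outer ports


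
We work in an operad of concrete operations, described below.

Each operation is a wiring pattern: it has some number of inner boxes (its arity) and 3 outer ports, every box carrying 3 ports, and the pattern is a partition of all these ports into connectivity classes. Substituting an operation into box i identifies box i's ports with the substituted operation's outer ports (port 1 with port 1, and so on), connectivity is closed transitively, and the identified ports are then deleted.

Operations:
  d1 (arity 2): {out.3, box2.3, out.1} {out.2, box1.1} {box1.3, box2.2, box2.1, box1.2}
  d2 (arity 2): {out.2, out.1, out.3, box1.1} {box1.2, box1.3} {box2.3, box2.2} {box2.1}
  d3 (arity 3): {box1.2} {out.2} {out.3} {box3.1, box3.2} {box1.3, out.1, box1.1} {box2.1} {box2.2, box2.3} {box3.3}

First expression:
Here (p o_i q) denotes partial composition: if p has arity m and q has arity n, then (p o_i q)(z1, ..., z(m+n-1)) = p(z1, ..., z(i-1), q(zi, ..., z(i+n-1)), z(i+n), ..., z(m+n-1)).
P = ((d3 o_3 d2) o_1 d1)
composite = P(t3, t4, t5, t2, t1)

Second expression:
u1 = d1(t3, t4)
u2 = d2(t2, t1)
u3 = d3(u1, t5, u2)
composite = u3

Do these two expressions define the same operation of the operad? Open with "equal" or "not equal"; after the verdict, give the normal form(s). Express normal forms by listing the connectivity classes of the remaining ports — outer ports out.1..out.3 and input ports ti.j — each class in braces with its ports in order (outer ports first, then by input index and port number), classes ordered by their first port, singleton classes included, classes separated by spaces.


equal: each reduces to {out.1, t4.3} {out.2} {out.3} {t1.1} {t1.2, t1.3} {t2.1} {t2.2, t2.3} {t3.1} {t3.2, t3.3, t4.1, t4.2} {t5.1} {t5.2, t5.3}

The first composite normalizes to {out.1, t4.3} {out.2} {out.3} {t1.1} {t1.2, t1.3} {t2.1} {t2.2, t2.3} {t3.1} {t3.2, t3.3, t4.1, t4.2} {t5.1} {t5.2, t5.3}
The second composite normalizes to {out.1, t4.3} {out.2} {out.3} {t1.1} {t1.2, t1.3} {t2.1} {t2.2, t2.3} {t3.1} {t3.2, t3.3, t4.1, t4.2} {t5.1} {t5.2, t5.3}
Both agree, so they are equal.


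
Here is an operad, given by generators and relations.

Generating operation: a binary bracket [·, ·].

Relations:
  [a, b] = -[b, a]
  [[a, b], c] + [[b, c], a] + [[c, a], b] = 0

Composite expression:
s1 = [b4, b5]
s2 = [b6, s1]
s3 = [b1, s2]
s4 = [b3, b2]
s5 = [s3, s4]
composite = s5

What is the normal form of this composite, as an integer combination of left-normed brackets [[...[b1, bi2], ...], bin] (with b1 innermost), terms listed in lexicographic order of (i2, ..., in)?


[[[[[b1, b4], b5], b6], b2], b3] - [[[[[b1, b4], b5], b6], b3], b2] - [[[[[b1, b5], b4], b6], b2], b3] + [[[[[b1, b5], b4], b6], b3], b2] - [[[[[b1, b6], b4], b5], b2], b3] + [[[[[b1, b6], b4], b5], b3], b2] + [[[[[b1, b6], b5], b4], b2], b3] - [[[[[b1, b6], b5], b4], b3], b2]

In the tensor algebra, words opening b1 carry the b1-anchored form.
Composite bracket: [[b1, [b6, [b4, b5]]], [b3, b2]]
Expanding via [a, b] = ab - ba: 32 signed words (2^5 = 32).
Collect the words opening with b1:
  from b1b4b5b6b2b3, sign +1: term +[[[[[b1, b4], b5], b6], b2], b3]
  from b1b4b5b6b3b2, sign -1: term -[[[[[b1, b4], b5], b6], b3], b2]
  from b1b5b4b6b2b3, sign -1: term -[[[[[b1, b5], b4], b6], b2], b3]
  from b1b5b4b6b3b2, sign +1: term +[[[[[b1, b5], b4], b6], b3], b2]
  from b1b6b4b5b2b3, sign -1: term -[[[[[b1, b6], b4], b5], b2], b3]
  from b1b6b4b5b3b2, sign +1: term +[[[[[b1, b6], b4], b5], b3], b2]
  from b1b6b5b4b2b3, sign +1: term +[[[[[b1, b6], b5], b4], b2], b3]
  from b1b6b5b4b3b2, sign -1: term -[[[[[b1, b6], b5], b4], b3], b2]


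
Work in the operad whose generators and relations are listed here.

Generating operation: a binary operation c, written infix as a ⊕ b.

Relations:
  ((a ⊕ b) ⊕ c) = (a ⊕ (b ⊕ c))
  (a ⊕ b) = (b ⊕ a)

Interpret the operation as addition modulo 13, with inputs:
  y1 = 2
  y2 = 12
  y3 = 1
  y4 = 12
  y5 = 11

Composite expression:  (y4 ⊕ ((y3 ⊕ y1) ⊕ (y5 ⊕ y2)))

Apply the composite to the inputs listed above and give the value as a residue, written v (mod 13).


(y3 ⊕ y1) = 3
(y5 ⊕ y2) = 10
((y3 ⊕ y1) ⊕ (y5 ⊕ y2)) = 0
(y4 ⊕ ((y3 ⊕ y1) ⊕ (y5 ⊕ y2))) = 12

12 (mod 13)


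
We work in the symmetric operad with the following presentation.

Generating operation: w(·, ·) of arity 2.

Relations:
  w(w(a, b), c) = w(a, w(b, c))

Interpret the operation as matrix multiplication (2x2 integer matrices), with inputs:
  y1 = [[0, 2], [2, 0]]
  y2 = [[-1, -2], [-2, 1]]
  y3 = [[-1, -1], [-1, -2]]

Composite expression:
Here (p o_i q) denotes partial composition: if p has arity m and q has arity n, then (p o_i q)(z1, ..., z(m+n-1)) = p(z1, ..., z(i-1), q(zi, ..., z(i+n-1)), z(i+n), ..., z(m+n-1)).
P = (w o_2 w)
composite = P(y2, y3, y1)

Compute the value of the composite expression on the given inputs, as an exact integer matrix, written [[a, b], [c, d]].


[[10, 6], [0, 2]]

w(y3, y1) = [[-2, -2], [-4, -2]]
w(y2, w(y3, y1)) = [[10, 6], [0, 2]]


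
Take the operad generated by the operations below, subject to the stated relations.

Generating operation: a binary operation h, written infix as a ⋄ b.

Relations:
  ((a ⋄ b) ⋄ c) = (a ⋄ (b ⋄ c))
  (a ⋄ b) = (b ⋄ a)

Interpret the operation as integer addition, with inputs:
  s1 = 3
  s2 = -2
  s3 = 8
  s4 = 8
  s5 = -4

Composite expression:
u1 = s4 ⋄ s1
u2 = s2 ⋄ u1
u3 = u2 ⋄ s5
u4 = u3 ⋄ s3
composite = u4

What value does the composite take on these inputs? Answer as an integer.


(s4 ⋄ s1) = 11
(s2 ⋄ (s4 ⋄ s1)) = 9
((s2 ⋄ (s4 ⋄ s1)) ⋄ s5) = 5
(((s2 ⋄ (s4 ⋄ s1)) ⋄ s5) ⋄ s3) = 13

13


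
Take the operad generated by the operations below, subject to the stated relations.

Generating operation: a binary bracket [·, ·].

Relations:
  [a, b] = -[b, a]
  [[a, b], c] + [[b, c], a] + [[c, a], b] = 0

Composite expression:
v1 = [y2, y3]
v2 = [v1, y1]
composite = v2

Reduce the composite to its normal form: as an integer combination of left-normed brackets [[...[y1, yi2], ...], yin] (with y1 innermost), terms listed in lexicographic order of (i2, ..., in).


-[[y1, y2], y3] + [[y1, y3], y2]

Expand each bracket as ab - ba; the y1-initial words give the coefficients.
Composite bracket: [[y2, y3], y1]
Full expansion: 4 signed words from ab - ba (2^2 = 4).
Coefficients come from the y1-initial words:
  the word y1y2y3 carries sign -1 and contributes -[[y1, y2], y3]
  the word y1y3y2 carries sign +1 and contributes +[[y1, y3], y2]


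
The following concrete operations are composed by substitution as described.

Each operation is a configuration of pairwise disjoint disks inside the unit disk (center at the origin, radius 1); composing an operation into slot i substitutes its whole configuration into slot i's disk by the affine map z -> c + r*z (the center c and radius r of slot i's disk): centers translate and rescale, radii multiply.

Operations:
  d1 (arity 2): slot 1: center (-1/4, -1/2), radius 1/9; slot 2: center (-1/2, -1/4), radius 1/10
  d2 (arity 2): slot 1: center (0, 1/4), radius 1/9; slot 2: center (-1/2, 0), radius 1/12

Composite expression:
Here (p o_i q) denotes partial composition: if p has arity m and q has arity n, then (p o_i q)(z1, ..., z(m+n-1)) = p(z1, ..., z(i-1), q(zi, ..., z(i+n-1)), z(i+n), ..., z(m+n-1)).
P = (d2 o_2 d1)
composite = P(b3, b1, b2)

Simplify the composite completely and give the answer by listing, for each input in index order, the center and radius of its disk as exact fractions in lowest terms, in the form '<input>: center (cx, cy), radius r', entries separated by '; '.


Below d2, radii multiply path by path; the b-disk centers shift.
tracing b3 down its 1-map path: center (0, 1/4), radius 1/9
tracing b1 down its 2-map path: center (-25/48, -1/24), radius 1/108
tracing b2 down its 2-map path: center (-13/24, -1/48), radius 1/120

b1: center (-25/48, -1/24), radius 1/108; b2: center (-13/24, -1/48), radius 1/120; b3: center (0, 1/4), radius 1/9


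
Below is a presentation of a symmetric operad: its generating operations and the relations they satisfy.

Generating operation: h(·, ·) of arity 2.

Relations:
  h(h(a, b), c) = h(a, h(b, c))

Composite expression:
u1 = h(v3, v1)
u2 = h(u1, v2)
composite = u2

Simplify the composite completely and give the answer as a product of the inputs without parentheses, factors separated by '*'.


The h-tree's shape is irrelevant; the v-reading-order decides.
h(v3, v1) flattens to v3 * v1
h(h(v3, v1), v2) flattens to v3 * v1 * v2

v3 * v1 * v2


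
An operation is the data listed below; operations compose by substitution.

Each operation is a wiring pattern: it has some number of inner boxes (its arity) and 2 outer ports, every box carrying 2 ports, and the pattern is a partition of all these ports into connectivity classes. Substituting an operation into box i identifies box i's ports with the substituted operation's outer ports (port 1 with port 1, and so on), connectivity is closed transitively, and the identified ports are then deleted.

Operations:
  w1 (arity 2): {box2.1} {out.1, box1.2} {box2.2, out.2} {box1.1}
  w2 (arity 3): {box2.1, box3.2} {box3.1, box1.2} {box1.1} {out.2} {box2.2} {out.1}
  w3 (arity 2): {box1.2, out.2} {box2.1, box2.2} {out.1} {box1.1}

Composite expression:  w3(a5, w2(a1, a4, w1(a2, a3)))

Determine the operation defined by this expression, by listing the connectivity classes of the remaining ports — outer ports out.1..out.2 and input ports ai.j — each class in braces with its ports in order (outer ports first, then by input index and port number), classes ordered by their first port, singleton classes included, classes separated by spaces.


{out.1} {out.2, a5.2} {a1.1} {a1.2, a2.2} {a2.1} {a3.1} {a3.2, a4.1} {a4.2} {a5.1}

Substituting into w3 glues patterns; closure does the rest.
through w1, on inputs (a2, a3): {out.1, a2.2} {out.2, a3.2} {a2.1} {a3.1} (out.j = stage outer ports)
through w2, on inputs (a1, a4, a2, a3): {out.1} {out.2} {a1.1} {a1.2, a2.2} {a2.1} {a3.1} {a3.2, a4.1} {a4.2} (out.j = stage outer ports)
through w3, on inputs (a5, a1, a4, a2, a3): {out.1} {out.2, a5.2} {a1.1} {a1.2, a2.2} {a2.1} {a3.1} {a3.2, a4.1} {a4.2} {a5.1} (out.j = stage outer ports)


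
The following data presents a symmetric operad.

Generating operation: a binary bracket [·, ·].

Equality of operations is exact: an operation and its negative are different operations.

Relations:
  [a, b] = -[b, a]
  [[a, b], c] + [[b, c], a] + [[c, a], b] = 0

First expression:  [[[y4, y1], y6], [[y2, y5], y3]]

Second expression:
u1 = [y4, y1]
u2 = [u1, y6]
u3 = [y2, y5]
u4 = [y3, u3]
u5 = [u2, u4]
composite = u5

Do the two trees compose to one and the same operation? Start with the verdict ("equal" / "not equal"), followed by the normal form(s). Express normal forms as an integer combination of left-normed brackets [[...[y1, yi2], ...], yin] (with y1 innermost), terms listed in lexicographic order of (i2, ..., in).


not equal: they reduce to -[[[[[y1, y4], y6], y2], y5], y3] + [[[[[y1, y4], y6], y3], y2], y5] - [[[[[y1, y4], y6], y3], y5], y2] + [[[[[y1, y4], y6], y5], y2], y3] and [[[[[y1, y4], y6], y2], y5], y3] - [[[[[y1, y4], y6], y3], y2], y5] + [[[[[y1, y4], y6], y3], y5], y2] - [[[[[y1, y4], y6], y5], y2], y3]

The first expression, normalized: -[[[[[y1, y4], y6], y2], y5], y3] + [[[[[y1, y4], y6], y3], y2], y5] - [[[[[y1, y4], y6], y3], y5], y2] + [[[[[y1, y4], y6], y5], y2], y3]
The second expression, normalized: [[[[[y1, y4], y6], y2], y5], y3] - [[[[[y1, y4], y6], y3], y2], y5] + [[[[[y1, y4], y6], y3], y5], y2] - [[[[[y1, y4], y6], y5], y2], y3]
Different reductions; not equal.


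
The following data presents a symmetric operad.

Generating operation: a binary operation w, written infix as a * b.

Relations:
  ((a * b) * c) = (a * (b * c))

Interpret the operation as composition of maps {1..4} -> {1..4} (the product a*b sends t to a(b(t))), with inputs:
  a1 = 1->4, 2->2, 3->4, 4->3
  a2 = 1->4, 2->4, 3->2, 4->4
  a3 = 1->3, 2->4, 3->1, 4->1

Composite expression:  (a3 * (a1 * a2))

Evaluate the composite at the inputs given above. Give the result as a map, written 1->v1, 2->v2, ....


1->1, 2->1, 3->4, 4->1

(a1 * a2) = 1->3, 2->3, 3->2, 4->3
(a3 * (a1 * a2)) = 1->1, 2->1, 3->4, 4->1


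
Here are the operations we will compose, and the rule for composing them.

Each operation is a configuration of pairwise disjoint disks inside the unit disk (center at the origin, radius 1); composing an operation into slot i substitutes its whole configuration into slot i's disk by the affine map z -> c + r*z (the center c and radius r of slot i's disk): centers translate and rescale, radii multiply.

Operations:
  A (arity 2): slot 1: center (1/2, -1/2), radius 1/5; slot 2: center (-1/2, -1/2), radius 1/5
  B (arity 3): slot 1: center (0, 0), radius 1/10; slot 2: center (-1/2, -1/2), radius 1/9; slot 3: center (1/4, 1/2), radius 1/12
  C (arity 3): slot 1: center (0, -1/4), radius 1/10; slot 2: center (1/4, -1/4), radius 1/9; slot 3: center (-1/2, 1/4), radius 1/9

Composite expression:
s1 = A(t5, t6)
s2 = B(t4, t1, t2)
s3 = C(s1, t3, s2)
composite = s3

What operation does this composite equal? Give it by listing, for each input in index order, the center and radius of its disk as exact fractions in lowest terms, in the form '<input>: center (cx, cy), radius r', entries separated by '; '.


t1: center (-5/9, 7/36), radius 1/81; t2: center (-17/36, 11/36), radius 1/108; t3: center (1/4, -1/4), radius 1/9; t4: center (-1/2, 1/4), radius 1/90; t5: center (1/20, -3/10), radius 1/50; t6: center (-1/20, -3/10), radius 1/50

Below C, radii multiply path by path; the t-disk centers shift.
for t5, the 2-step affine chain lands on center (1/20, -3/10), radius 1/50
for t6, the 2-step affine chain lands on center (-1/20, -3/10), radius 1/50
for t3, the 1-step affine chain lands on center (1/4, -1/4), radius 1/9
for t4, the 2-step affine chain lands on center (-1/2, 1/4), radius 1/90
for t1, the 2-step affine chain lands on center (-5/9, 7/36), radius 1/81
for t2, the 2-step affine chain lands on center (-17/36, 11/36), radius 1/108


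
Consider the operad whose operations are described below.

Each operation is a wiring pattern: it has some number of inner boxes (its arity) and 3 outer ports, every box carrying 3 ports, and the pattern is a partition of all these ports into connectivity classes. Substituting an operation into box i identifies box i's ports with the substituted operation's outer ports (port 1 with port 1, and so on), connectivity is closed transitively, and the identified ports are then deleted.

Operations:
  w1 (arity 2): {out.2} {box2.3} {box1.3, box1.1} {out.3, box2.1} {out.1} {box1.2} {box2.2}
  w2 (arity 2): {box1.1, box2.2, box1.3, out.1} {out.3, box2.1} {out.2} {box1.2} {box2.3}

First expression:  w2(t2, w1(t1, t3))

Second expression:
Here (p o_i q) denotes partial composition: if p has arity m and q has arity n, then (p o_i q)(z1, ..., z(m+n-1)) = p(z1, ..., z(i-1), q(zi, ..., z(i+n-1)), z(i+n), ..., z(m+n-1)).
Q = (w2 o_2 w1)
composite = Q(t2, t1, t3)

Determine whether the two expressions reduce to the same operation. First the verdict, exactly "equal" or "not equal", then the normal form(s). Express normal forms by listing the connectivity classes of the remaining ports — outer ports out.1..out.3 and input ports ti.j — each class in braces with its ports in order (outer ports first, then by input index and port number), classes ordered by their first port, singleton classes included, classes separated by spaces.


equal; both compose to {out.1, t2.1, t2.3} {out.2} {out.3} {t1.1, t1.3} {t1.2} {t2.2} {t3.1} {t3.2} {t3.3}

The first expression reduces to {out.1, t2.1, t2.3} {out.2} {out.3} {t1.1, t1.3} {t1.2} {t2.2} {t3.1} {t3.2} {t3.3}
The second expression reduces to {out.1, t2.1, t2.3} {out.2} {out.3} {t1.1, t1.3} {t1.2} {t2.2} {t3.1} {t3.2} {t3.3}
The normal forms match — equal.


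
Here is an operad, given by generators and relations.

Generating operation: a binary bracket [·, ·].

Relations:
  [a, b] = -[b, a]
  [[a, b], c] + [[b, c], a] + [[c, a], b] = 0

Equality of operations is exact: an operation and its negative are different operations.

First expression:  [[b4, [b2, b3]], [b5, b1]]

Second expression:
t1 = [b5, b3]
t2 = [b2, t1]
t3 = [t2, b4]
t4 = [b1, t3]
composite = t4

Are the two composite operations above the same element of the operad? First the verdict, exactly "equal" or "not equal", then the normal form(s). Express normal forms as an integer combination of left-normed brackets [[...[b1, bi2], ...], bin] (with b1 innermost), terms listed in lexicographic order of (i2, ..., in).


not equal; first: -[[[[b1, b5], b2], b3], b4] + [[[[b1, b5], b3], b2], b4] + [[[[b1, b5], b4], b2], b3] - [[[[b1, b5], b4], b3], b2]; second: -[[[[b1, b2], b3], b5], b4] + [[[[b1, b2], b5], b3], b4] + [[[[b1, b3], b5], b2], b4] + [[[[b1, b4], b2], b3], b5] - [[[[b1, b4], b2], b5], b3] - [[[[b1, b4], b3], b5], b2] + [[[[b1, b4], b5], b3], b2] - [[[[b1, b5], b3], b2], b4]

The first expression reduces to -[[[[b1, b5], b2], b3], b4] + [[[[b1, b5], b3], b2], b4] + [[[[b1, b5], b4], b2], b3] - [[[[b1, b5], b4], b3], b2]
The second expression reduces to -[[[[b1, b2], b3], b5], b4] + [[[[b1, b2], b5], b3], b4] + [[[[b1, b3], b5], b2], b4] + [[[[b1, b4], b2], b3], b5] - [[[[b1, b4], b2], b5], b3] - [[[[b1, b4], b3], b5], b2] + [[[[b1, b4], b5], b3], b2] - [[[[b1, b5], b3], b2], b4]
Different reductions; not equal.


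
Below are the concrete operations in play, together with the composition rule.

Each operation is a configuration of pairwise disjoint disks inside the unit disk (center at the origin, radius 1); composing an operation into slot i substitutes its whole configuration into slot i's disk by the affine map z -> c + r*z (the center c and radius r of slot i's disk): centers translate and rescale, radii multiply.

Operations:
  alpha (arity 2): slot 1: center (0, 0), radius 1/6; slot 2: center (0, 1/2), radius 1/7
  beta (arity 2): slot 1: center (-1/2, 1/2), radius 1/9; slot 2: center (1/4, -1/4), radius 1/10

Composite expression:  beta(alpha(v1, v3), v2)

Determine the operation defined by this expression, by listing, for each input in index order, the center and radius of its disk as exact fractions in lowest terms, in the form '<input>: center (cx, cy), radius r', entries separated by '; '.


v1: center (-1/2, 1/2), radius 1/54; v2: center (1/4, -1/4), radius 1/10; v3: center (-1/2, 5/9), radius 1/63

Affine substitution under beta: radii multiply and v-centers shift.
for v1, the 2-step affine chain lands on center (-1/2, 1/2), radius 1/54
for v3, the 2-step affine chain lands on center (-1/2, 5/9), radius 1/63
for v2, the 1-step affine chain lands on center (1/4, -1/4), radius 1/10


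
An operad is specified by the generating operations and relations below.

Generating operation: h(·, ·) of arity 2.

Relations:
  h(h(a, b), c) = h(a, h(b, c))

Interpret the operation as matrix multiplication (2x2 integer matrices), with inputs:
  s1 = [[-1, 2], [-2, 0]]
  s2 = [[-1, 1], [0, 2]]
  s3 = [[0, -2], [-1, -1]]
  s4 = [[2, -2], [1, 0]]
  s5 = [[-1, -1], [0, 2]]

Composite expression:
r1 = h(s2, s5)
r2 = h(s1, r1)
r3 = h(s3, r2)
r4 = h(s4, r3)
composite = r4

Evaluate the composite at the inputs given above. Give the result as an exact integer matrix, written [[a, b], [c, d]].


[[2, 22], [4, 12]]

h(s2, s5) = [[1, 3], [0, 4]]
h(s1, h(s2, s5)) = [[-1, 5], [-2, -6]]
h(s3, h(s1, h(s2, s5))) = [[4, 12], [3, 1]]
h(s4, h(s3, h(s1, h(s2, s5)))) = [[2, 22], [4, 12]]


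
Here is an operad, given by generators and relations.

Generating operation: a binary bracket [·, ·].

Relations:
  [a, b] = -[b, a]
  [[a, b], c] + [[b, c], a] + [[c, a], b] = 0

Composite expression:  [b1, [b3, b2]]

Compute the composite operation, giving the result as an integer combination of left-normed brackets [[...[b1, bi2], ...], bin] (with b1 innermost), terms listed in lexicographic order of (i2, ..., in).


-[[b1, b2], b3] + [[b1, b3], b2]

Left-normed coefficients sit on the b1-initial expansion words.
Composite bracket: [b1, [b3, b2]]
Each bracket splits as ab - ba, giving 4 signed words (2^2 = 4).
Collect the words opening with b1:
  from b1b2b3, sign -1: term -[[b1, b2], b3]
  from b1b3b2, sign +1: term +[[b1, b3], b2]


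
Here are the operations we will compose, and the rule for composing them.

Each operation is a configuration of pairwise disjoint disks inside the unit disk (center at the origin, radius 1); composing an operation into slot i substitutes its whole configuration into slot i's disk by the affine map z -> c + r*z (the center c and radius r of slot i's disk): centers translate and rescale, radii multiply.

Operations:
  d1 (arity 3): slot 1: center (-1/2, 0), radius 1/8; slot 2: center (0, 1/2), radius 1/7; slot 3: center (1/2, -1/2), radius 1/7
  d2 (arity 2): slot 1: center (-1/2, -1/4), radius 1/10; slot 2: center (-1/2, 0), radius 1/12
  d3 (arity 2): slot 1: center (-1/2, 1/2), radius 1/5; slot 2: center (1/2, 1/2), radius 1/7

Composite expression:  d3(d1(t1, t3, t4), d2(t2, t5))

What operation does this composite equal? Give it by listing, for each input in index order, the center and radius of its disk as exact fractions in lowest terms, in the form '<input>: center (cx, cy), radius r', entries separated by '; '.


t1: center (-3/5, 1/2), radius 1/40; t2: center (3/7, 13/28), radius 1/70; t3: center (-1/2, 3/5), radius 1/35; t4: center (-2/5, 2/5), radius 1/35; t5: center (3/7, 1/2), radius 1/84

Follow each t-input down from d3: c' goes to c + r*c', radius to r*r'.
input t1: composing its 2 substitution steps yields center (-3/5, 1/2), radius 1/40
input t3: composing its 2 substitution steps yields center (-1/2, 3/5), radius 1/35
input t4: composing its 2 substitution steps yields center (-2/5, 2/5), radius 1/35
input t2: composing its 2 substitution steps yields center (3/7, 13/28), radius 1/70
input t5: composing its 2 substitution steps yields center (3/7, 1/2), radius 1/84


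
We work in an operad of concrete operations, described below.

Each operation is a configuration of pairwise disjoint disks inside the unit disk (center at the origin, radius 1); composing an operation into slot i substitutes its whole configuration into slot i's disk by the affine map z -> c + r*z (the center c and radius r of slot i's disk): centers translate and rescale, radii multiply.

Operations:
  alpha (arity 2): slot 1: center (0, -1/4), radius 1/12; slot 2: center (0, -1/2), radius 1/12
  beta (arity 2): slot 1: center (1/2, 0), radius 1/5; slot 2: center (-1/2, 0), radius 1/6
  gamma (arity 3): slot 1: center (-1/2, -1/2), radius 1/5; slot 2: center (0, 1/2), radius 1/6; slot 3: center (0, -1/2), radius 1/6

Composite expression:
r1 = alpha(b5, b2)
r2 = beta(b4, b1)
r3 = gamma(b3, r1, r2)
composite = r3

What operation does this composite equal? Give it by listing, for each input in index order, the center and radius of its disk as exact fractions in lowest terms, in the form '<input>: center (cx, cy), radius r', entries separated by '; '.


Each b-disk chains the slot maps above it in gamma; radii multiply.
b3: after 1 affine step, its disk has center (-1/2, -1/2), radius 1/5
b5: after 2 affine steps, its disk has center (0, 11/24), radius 1/72
b2: after 2 affine steps, its disk has center (0, 5/12), radius 1/72
b4: after 2 affine steps, its disk has center (1/12, -1/2), radius 1/30
b1: after 2 affine steps, its disk has center (-1/12, -1/2), radius 1/36

b1: center (-1/12, -1/2), radius 1/36; b2: center (0, 5/12), radius 1/72; b3: center (-1/2, -1/2), radius 1/5; b4: center (1/12, -1/2), radius 1/30; b5: center (0, 11/24), radius 1/72


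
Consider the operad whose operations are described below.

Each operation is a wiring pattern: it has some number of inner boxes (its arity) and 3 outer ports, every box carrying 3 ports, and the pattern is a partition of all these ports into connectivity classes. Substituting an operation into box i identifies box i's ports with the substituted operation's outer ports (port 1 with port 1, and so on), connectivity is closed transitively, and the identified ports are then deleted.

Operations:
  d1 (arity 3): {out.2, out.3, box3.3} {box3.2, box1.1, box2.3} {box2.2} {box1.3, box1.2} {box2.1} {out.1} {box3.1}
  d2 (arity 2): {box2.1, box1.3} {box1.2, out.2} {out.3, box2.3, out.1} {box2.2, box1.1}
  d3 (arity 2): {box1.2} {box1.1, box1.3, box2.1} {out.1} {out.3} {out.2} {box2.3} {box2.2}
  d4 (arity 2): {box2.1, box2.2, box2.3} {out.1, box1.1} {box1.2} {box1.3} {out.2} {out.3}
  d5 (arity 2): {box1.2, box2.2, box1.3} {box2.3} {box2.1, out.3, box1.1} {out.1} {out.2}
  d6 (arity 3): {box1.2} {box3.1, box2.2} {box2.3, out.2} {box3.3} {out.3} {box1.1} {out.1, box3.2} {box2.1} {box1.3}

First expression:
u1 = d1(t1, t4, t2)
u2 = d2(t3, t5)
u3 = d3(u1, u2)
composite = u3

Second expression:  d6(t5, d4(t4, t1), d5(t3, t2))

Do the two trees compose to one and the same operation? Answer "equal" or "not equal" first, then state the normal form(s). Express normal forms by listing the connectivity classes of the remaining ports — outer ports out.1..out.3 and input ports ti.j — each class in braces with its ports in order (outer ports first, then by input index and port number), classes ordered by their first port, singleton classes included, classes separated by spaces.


not equal: they reduce to {out.1} {out.2} {out.3} {t1.1, t2.2, t4.3} {t1.2, t1.3} {t2.1} {t2.3, t5.3} {t3.1, t5.2} {t3.2} {t3.3, t5.1} {t4.1} {t4.2} and {out.1} {out.2} {out.3} {t1.1, t1.2, t1.3} {t2.1, t3.1} {t2.2, t3.2, t3.3} {t2.3} {t4.1} {t4.2} {t4.3} {t5.1} {t5.2} {t5.3}

The first composite normalizes to {out.1} {out.2} {out.3} {t1.1, t2.2, t4.3} {t1.2, t1.3} {t2.1} {t2.3, t5.3} {t3.1, t5.2} {t3.2} {t3.3, t5.1} {t4.1} {t4.2}
The second composite normalizes to {out.1} {out.2} {out.3} {t1.1, t1.2, t1.3} {t2.1, t3.1} {t2.2, t3.2, t3.3} {t2.3} {t4.1} {t4.2} {t4.3} {t5.1} {t5.2} {t5.3}
They disagree, so not equal.


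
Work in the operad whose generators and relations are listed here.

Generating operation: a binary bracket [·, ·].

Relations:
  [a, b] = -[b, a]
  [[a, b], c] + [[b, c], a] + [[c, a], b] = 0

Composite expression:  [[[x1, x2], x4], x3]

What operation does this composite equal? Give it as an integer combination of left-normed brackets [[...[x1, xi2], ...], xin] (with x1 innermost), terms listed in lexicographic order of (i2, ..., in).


[[[x1, x2], x4], x3]

In the tensor algebra, words opening x1 carry the x1-anchored form.
Composite bracket: [[[x1, x2], x4], x3]
Under [a, b] = ab - ba we get 8 signed associative words (2^3 = 8).
Coefficients come from the x1-initial words:
  word x1x2x4x3 has sign +1, contributing +[[[x1, x2], x4], x3]


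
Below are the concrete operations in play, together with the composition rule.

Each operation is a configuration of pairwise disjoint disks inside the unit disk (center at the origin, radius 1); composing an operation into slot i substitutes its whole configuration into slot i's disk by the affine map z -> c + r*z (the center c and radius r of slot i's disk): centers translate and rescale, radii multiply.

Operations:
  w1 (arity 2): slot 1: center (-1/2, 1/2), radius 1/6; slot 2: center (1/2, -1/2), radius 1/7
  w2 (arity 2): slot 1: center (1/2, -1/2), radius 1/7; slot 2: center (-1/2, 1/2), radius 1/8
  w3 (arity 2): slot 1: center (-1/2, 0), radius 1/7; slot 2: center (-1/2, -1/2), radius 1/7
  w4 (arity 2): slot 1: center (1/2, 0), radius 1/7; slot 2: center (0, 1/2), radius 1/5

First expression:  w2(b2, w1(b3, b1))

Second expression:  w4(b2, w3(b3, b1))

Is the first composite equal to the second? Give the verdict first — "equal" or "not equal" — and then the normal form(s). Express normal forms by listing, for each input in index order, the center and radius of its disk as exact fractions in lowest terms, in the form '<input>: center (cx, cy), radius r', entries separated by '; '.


Normal form of the first expression: b1: center (-7/16, 7/16), radius 1/56; b2: center (1/2, -1/2), radius 1/7; b3: center (-9/16, 9/16), radius 1/48
Normal form of the second expression: b1: center (-1/10, 2/5), radius 1/35; b2: center (1/2, 0), radius 1/7; b3: center (-1/10, 1/2), radius 1/35
No match — not equal.

not equal — first b1: center (-7/16, 7/16), radius 1/56; b2: center (1/2, -1/2), radius 1/7; b3: center (-9/16, 9/16), radius 1/48, second b1: center (-1/10, 2/5), radius 1/35; b2: center (1/2, 0), radius 1/7; b3: center (-1/10, 1/2), radius 1/35


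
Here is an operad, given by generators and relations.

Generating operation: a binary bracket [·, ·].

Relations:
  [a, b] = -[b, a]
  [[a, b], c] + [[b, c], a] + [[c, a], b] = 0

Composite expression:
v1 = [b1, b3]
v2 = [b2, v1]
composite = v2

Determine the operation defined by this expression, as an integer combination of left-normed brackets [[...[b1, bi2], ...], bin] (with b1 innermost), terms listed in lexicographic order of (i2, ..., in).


-[[b1, b3], b2]


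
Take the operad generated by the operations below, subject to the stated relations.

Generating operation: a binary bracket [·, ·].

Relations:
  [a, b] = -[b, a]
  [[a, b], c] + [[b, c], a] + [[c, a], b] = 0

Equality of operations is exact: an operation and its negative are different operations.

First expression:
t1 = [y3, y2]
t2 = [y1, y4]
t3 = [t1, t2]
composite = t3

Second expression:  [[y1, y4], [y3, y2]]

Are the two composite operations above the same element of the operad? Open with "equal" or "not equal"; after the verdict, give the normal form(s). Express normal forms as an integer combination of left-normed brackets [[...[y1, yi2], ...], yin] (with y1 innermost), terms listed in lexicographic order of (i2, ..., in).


not equal — first [[[y1, y4], y2], y3] - [[[y1, y4], y3], y2], second -[[[y1, y4], y2], y3] + [[[y1, y4], y3], y2]

Normal form of the first expression: [[[y1, y4], y2], y3] - [[[y1, y4], y3], y2]
Normal form of the second expression: -[[[y1, y4], y2], y3] + [[[y1, y4], y3], y2]
The normal forms differ: not equal.


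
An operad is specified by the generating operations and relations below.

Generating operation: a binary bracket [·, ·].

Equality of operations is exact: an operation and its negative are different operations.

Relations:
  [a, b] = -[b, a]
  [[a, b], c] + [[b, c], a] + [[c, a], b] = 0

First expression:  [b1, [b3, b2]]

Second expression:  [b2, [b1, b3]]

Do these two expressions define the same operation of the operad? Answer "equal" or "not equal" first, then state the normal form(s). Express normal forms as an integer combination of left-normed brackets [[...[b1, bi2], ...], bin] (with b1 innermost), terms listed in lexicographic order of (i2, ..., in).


not equal: they reduce to -[[b1, b2], b3] + [[b1, b3], b2] and -[[b1, b3], b2]

The first expression reduces to -[[b1, b2], b3] + [[b1, b3], b2]
The second expression reduces to -[[b1, b3], b2]
No match — not equal.


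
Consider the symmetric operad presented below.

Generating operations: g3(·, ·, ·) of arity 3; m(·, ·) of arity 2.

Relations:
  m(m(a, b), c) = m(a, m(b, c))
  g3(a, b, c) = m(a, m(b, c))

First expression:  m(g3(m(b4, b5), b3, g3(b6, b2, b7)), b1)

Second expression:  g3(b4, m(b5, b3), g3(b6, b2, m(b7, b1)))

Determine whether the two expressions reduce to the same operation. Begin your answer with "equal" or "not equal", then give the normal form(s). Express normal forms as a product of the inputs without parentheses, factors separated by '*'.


The first composite normalizes to b4 * b5 * b3 * b6 * b2 * b7 * b1
The second composite normalizes to b4 * b5 * b3 * b6 * b2 * b7 * b1
Both agree, so they are equal.

equal: each reduces to b4 * b5 * b3 * b6 * b2 * b7 * b1


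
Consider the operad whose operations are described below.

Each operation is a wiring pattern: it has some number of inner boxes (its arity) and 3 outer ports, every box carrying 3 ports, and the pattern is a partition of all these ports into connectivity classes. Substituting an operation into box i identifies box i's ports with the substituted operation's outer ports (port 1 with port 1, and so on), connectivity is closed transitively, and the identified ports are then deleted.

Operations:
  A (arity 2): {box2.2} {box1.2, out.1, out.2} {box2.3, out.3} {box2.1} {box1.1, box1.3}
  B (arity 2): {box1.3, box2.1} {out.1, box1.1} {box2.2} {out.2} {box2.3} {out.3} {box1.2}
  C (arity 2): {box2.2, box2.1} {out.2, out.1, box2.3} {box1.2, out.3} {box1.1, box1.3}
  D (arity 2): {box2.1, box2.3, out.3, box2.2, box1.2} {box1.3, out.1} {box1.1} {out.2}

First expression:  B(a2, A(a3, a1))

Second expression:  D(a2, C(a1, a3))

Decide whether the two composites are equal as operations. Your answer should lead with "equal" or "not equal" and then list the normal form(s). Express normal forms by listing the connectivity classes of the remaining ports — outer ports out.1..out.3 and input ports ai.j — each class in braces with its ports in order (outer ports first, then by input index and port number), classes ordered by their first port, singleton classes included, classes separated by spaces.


In normal form, the first expression is {out.1, a2.1} {out.2} {out.3} {a1.1} {a1.2} {a1.3} {a2.2} {a2.3, a3.2} {a3.1, a3.3}
In normal form, the second expression is {out.1, a2.3} {out.2} {out.3, a1.2, a2.2, a3.3} {a1.1, a1.3} {a2.1} {a3.1, a3.2}
The forms do not match — not equal.

not equal — first {out.1, a2.1} {out.2} {out.3} {a1.1} {a1.2} {a1.3} {a2.2} {a2.3, a3.2} {a3.1, a3.3}, second {out.1, a2.3} {out.2} {out.3, a1.2, a2.2, a3.3} {a1.1, a1.3} {a2.1} {a3.1, a3.2}
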